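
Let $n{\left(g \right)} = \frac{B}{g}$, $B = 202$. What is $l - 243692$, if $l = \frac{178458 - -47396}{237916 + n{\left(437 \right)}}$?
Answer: $- \frac{12668217616825}{51984747} \approx -2.4369 \cdot 10^{5}$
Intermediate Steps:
$n{\left(g \right)} = \frac{202}{g}$
$l = \frac{49349099}{51984747}$ ($l = \frac{178458 - -47396}{237916 + \frac{202}{437}} = \frac{178458 + 47396}{237916 + 202 \cdot \frac{1}{437}} = \frac{225854}{237916 + \frac{202}{437}} = \frac{225854}{\frac{103969494}{437}} = 225854 \cdot \frac{437}{103969494} = \frac{49349099}{51984747} \approx 0.9493$)
$l - 243692 = \frac{49349099}{51984747} - 243692 = - \frac{12668217616825}{51984747}$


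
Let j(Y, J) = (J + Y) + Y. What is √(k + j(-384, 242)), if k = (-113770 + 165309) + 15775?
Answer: 2*√16697 ≈ 258.43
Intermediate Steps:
j(Y, J) = J + 2*Y
k = 67314 (k = 51539 + 15775 = 67314)
√(k + j(-384, 242)) = √(67314 + (242 + 2*(-384))) = √(67314 + (242 - 768)) = √(67314 - 526) = √66788 = 2*√16697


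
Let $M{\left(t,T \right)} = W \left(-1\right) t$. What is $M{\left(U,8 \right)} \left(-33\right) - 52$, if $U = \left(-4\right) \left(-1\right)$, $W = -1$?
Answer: $-184$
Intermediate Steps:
$U = 4$
$M{\left(t,T \right)} = t$ ($M{\left(t,T \right)} = \left(-1\right) \left(-1\right) t = 1 t = t$)
$M{\left(U,8 \right)} \left(-33\right) - 52 = 4 \left(-33\right) - 52 = -132 - 52 = -184$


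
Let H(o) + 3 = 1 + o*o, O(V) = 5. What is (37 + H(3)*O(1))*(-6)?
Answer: -432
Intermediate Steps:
H(o) = -2 + o**2 (H(o) = -3 + (1 + o*o) = -3 + (1 + o**2) = -2 + o**2)
(37 + H(3)*O(1))*(-6) = (37 + (-2 + 3**2)*5)*(-6) = (37 + (-2 + 9)*5)*(-6) = (37 + 7*5)*(-6) = (37 + 35)*(-6) = 72*(-6) = -432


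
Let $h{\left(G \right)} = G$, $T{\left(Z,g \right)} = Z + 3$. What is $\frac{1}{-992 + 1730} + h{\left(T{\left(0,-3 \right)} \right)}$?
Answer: $\frac{2215}{738} \approx 3.0014$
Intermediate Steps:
$T{\left(Z,g \right)} = 3 + Z$
$\frac{1}{-992 + 1730} + h{\left(T{\left(0,-3 \right)} \right)} = \frac{1}{-992 + 1730} + \left(3 + 0\right) = \frac{1}{738} + 3 = \frac{2215}{738}$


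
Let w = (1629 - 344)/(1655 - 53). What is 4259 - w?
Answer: 6821633/1602 ≈ 4258.2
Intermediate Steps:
w = 1285/1602 ≈ 0.80212
4259 - w = 4259 - 1*1285/1602 = 4259 - 1285/1602 = 6821633/1602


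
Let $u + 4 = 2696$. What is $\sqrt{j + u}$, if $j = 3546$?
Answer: $\sqrt{6238} \approx 78.981$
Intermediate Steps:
$u = 2692$ ($u = -4 + 2696 = 2692$)
$\sqrt{j + u} = \sqrt{3546 + 2692} = \sqrt{6238}$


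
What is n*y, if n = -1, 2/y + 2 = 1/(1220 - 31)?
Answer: 2378/2377 ≈ 1.0004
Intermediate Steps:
y = -2378/2377 (y = 2/(-2 + 1/(1220 - 31)) = 2/(-2 + 1/1189) = 2/(-2377/1189) = 2*(-1189/2377) = -2378/2377 ≈ -1.0004)
n*y = -1*(-2378/2377) = 2378/2377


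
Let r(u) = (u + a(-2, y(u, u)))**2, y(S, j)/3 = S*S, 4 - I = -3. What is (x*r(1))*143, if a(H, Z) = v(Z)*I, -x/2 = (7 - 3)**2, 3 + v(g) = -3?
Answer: -7692256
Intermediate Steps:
I = 7 (I = 4 - 1*(-3) = 4 + 3 = 7)
v(g) = -6 (v(g) = -3 - 3 = -6)
y(S, j) = 3*S**2 (y(S, j) = 3*(S*S) = 3*S**2)
x = -32 (x = -2*(7 - 3)**2 = -2*4**2 = -2*16 = -32)
a(H, Z) = -42 (a(H, Z) = -6*7 = -42)
r(u) = (-42 + u)**2 (r(u) = (u - 42)**2 = (-42 + u)**2)
(x*r(1))*143 = -32*(-42 + 1)**2*143 = -32*(-41)**2*143 = -32*1681*143 = -53792*143 = -7692256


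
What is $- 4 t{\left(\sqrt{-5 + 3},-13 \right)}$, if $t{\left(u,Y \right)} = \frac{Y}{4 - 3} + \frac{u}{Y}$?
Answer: $52 + \frac{4 i \sqrt{2}}{13} \approx 52.0 + 0.43514 i$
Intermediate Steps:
$t{\left(u,Y \right)} = Y + \frac{u}{Y}$ ($t{\left(u,Y \right)} = \frac{Y}{1} + \frac{u}{Y} = Y 1 + \frac{u}{Y} = Y + \frac{u}{Y}$)
$- 4 t{\left(\sqrt{-5 + 3},-13 \right)} = - 4 \left(-13 + \frac{\sqrt{-5 + 3}}{-13}\right) = - 4 \left(-13 + \sqrt{-2} \left(- \frac{1}{13}\right)\right) = - 4 \left(-13 + i \sqrt{2} \left(- \frac{1}{13}\right)\right) = - 4 \left(-13 - \frac{i \sqrt{2}}{13}\right) = 52 + \frac{4 i \sqrt{2}}{13}$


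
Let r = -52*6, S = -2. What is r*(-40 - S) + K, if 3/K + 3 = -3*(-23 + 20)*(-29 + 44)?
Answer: 521665/44 ≈ 11856.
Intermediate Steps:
r = -312
K = 1/44 (K = 3/(-3 - 3*(-23 + 20)*(-29 + 44)) = 3/(-3 - (-9)*15) = 3/(-3 - 3*(-45)) = 3/(-3 + 135) = 3/132 = 3*(1/132) = 1/44 ≈ 0.022727)
r*(-40 - S) + K = -312*(-40 - 1*(-2)) + 1/44 = -312*(-40 + 2) + 1/44 = -312*(-38) + 1/44 = 11856 + 1/44 = 521665/44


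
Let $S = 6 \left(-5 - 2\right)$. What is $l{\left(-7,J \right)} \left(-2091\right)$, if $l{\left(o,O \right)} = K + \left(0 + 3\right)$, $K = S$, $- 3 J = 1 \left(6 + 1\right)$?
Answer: $81549$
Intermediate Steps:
$J = - \frac{7}{3}$ ($J = - \frac{1 \left(6 + 1\right)}{3} = - \frac{1 \cdot 7}{3} = \left(- \frac{1}{3}\right) 7 = - \frac{7}{3} \approx -2.3333$)
$S = -42$ ($S = 6 \left(-7\right) = -42$)
$K = -42$
$l{\left(o,O \right)} = -39$ ($l{\left(o,O \right)} = -42 + \left(0 + 3\right) = -42 + 3 = -39$)
$l{\left(-7,J \right)} \left(-2091\right) = \left(-39\right) \left(-2091\right) = 81549$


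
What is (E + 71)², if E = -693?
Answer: 386884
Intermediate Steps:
(E + 71)² = (-693 + 71)² = (-622)² = 386884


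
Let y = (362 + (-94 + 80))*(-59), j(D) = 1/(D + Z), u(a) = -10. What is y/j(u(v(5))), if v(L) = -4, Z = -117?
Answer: 2607564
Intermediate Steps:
j(D) = 1/(-117 + D) (j(D) = 1/(D - 117) = 1/(-117 + D))
y = -20532 (y = (362 - 14)*(-59) = 348*(-59) = -20532)
y/j(u(v(5))) = -20532/(1/(-117 - 10)) = -20532/(1/(-127)) = -20532/(-1/127) = -20532*(-127) = 2607564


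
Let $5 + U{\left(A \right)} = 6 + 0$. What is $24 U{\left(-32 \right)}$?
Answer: $24$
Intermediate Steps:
$U{\left(A \right)} = 1$ ($U{\left(A \right)} = -5 + \left(6 + 0\right) = -5 + 6 = 1$)
$24 U{\left(-32 \right)} = 24 \cdot 1 = 24$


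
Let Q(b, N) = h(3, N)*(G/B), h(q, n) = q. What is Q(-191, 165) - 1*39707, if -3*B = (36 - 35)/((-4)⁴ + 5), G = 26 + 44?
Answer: -204137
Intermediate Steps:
G = 70
B = -1/783 (B = -(36 - 35)/(3*((-4)⁴ + 5)) = -1/(3*(256 + 5)) = -1/(3*261) = -⅓*1/261 = -1/783 ≈ -0.0012771)
Q(b, N) = -164430 (Q(b, N) = 3*(70/(-1/783)) = 3*(70*(-783)) = 3*(-54810) = -164430)
Q(-191, 165) - 1*39707 = -164430 - 1*39707 = -164430 - 39707 = -204137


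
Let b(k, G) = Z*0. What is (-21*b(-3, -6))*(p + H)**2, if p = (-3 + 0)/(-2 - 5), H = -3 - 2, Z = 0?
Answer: 0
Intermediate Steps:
b(k, G) = 0 (b(k, G) = 0*0 = 0)
H = -5
p = 3/7 (p = -3/(-7) = -3*(-1/7) = 3/7 ≈ 0.42857)
(-21*b(-3, -6))*(p + H)**2 = (-21*0)*(3/7 - 5)**2 = 0*(-32/7)**2 = 0*(1024/49) = 0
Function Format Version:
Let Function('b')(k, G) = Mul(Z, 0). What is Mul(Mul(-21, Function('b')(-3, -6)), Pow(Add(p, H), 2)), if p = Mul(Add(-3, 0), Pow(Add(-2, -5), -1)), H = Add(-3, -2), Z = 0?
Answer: 0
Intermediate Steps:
Function('b')(k, G) = 0 (Function('b')(k, G) = Mul(0, 0) = 0)
H = -5
p = Rational(3, 7) (p = Mul(-3, Pow(-7, -1)) = Mul(-3, Rational(-1, 7)) = Rational(3, 7) ≈ 0.42857)
Mul(Mul(-21, Function('b')(-3, -6)), Pow(Add(p, H), 2)) = Mul(Mul(-21, 0), Pow(Add(Rational(3, 7), -5), 2)) = Mul(0, Pow(Rational(-32, 7), 2)) = Mul(0, Rational(1024, 49)) = 0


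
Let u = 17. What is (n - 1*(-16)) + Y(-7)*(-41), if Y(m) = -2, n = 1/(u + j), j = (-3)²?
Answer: 2549/26 ≈ 98.038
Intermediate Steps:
j = 9
n = 1/26 (n = 1/(17 + 9) = 1/26 ≈ 0.038462)
(n - 1*(-16)) + Y(-7)*(-41) = (1/26 - 1*(-16)) - 2*(-41) = (1/26 + 16) + 82 = 417/26 + 82 = 2549/26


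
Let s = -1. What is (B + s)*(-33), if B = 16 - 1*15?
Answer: 0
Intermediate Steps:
B = 1 (B = 16 - 15 = 1)
(B + s)*(-33) = (1 - 1)*(-33) = 0*(-33) = 0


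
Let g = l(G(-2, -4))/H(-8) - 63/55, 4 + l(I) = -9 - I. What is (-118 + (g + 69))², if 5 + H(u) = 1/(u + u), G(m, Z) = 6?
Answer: 42715795684/19847025 ≈ 2152.3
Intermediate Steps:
H(u) = -5 + 1/(2*u) (H(u) = -5 + 1/(u + u) = -5 + 1/(2*u))
l(I) = -13 - I (l(I) = -4 + (-9 - I) = -13 - I)
g = 11617/4455 (g = (-13 - 1*6)/(-5 + (½)/(-8)) - 63/55 = (-13 - 6)/(-5 + (½)*(-⅛)) - 63*1/55 = -19/(-5 - 1/16) - 63/55 = -19/(-81/16) - 63/55 = -19*(-16/81) - 63/55 = 304/81 - 63/55 = 11617/4455 ≈ 2.6076)
(-118 + (g + 69))² = (-118 + (11617/4455 + 69))² = (-118 + 319012/4455)² = (-206678/4455)² = 42715795684/19847025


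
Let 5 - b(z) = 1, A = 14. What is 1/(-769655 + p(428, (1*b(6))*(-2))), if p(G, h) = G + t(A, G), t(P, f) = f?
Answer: -1/768799 ≈ -1.3007e-6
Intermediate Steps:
b(z) = 4 (b(z) = 5 - 1*1 = 5 - 1 = 4)
p(G, h) = 2*G (p(G, h) = G + G = 2*G)
1/(-769655 + p(428, (1*b(6))*(-2))) = 1/(-769655 + 2*428) = 1/(-769655 + 856) = 1/(-768799) = -1/768799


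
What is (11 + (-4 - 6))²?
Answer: 1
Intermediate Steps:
(11 + (-4 - 6))² = (11 - 10)² = 1² = 1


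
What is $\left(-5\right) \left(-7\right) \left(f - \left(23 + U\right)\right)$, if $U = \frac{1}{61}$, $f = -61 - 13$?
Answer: $- \frac{207130}{61} \approx -3395.6$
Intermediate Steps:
$f = -74$ ($f = -61 - 13 = -74$)
$U = \frac{1}{61} \approx 0.016393$
$\left(-5\right) \left(-7\right) \left(f - \left(23 + U\right)\right) = \left(-5\right) \left(-7\right) \left(-74 - \frac{1404}{61}\right) = 35 \left(-74 - \frac{1404}{61}\right) = 35 \left(- \frac{5918}{61}\right) = - \frac{207130}{61}$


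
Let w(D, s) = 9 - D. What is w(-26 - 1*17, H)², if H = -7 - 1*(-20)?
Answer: 2704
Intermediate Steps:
H = 13 (H = -7 + 20 = 13)
w(-26 - 1*17, H)² = (9 - (-26 - 1*17))² = (9 - (-26 - 17))² = (9 - 1*(-43))² = (9 + 43)² = 52² = 2704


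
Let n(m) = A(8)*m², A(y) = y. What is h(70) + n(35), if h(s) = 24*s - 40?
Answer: 11440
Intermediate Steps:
h(s) = -40 + 24*s
n(m) = 8*m²
h(70) + n(35) = (-40 + 24*70) + 8*35² = (-40 + 1680) + 8*1225 = 1640 + 9800 = 11440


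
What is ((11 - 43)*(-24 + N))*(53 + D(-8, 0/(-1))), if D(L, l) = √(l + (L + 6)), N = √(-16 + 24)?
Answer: 40704 - 128*I + √2*(-3392 + 768*I) ≈ 35907.0 + 958.12*I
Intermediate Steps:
N = 2*√2 (N = √8 = 2*√2 ≈ 2.8284)
D(L, l) = √(6 + L + l) (D(L, l) = √(l + (6 + L)) = √(6 + L + l))
((11 - 43)*(-24 + N))*(53 + D(-8, 0/(-1))) = ((11 - 43)*(-24 + 2*√2))*(53 + √(6 - 8 + 0/(-1))) = (-32*(-24 + 2*√2))*(53 + √(6 - 8 + 0*(-1))) = (768 - 64*√2)*(53 + √(6 - 8 + 0)) = (768 - 64*√2)*(53 + √(-2)) = (768 - 64*√2)*(53 + I*√2) = (53 + I*√2)*(768 - 64*√2)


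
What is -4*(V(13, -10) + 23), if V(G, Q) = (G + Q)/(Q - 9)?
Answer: -1736/19 ≈ -91.368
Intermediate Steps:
V(G, Q) = (G + Q)/(-9 + Q)
-4*(V(13, -10) + 23) = -4*((13 - 10)/(-9 - 10) + 23) = -4*(3/(-19) + 23) = -4*(-1/19*3 + 23) = -4*(-3/19 + 23) = -4*434/19 = -1736/19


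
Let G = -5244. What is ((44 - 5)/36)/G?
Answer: -13/62928 ≈ -0.00020659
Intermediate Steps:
((44 - 5)/36)/G = ((44 - 5)/36)/(-5244) = ((1/36)*39)*(-1/5244) = (13/12)*(-1/5244) = -13/62928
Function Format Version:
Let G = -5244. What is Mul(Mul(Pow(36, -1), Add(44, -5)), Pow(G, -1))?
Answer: Rational(-13, 62928) ≈ -0.00020659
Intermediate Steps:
Mul(Mul(Pow(36, -1), Add(44, -5)), Pow(G, -1)) = Mul(Mul(Pow(36, -1), Add(44, -5)), Pow(-5244, -1)) = Mul(Mul(Rational(1, 36), 39), Rational(-1, 5244)) = Mul(Rational(13, 12), Rational(-1, 5244)) = Rational(-13, 62928)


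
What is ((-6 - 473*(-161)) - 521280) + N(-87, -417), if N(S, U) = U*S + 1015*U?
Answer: -832109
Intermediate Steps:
N(S, U) = 1015*U + S*U (N(S, U) = S*U + 1015*U = 1015*U + S*U)
((-6 - 473*(-161)) - 521280) + N(-87, -417) = ((-6 - 473*(-161)) - 521280) - 417*(1015 - 87) = ((-6 + 76153) - 521280) - 417*928 = (76147 - 521280) - 386976 = -445133 - 386976 = -832109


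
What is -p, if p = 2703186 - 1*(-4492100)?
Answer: -7195286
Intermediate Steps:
p = 7195286 (p = 2703186 + 4492100 = 7195286)
-p = -1*7195286 = -7195286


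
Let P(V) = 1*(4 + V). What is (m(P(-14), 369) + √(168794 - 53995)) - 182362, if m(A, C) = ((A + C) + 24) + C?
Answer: -181610 + √114799 ≈ -1.8127e+5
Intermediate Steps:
P(V) = 4 + V
m(A, C) = 24 + A + 2*C (m(A, C) = (24 + A + C) + C = 24 + A + 2*C)
(m(P(-14), 369) + √(168794 - 53995)) - 182362 = ((24 + (4 - 14) + 2*369) + √(168794 - 53995)) - 182362 = ((24 - 10 + 738) + √114799) - 182362 = (752 + √114799) - 182362 = -181610 + √114799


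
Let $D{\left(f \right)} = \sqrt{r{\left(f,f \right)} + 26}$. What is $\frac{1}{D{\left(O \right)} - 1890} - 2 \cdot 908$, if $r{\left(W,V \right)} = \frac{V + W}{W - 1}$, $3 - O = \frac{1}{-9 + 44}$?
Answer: $- \frac{31971065227}{17605207} - \frac{\sqrt{138138}}{246472898} \approx -1816.0$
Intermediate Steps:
$O = \frac{104}{35}$ ($O = 3 - \frac{1}{-9 + 44} = 3 - \frac{1}{35} = \frac{104}{35} \approx 2.9714$)
$r{\left(W,V \right)} = \frac{V + W}{-1 + W}$
$D{\left(f \right)} = \sqrt{26 + \frac{2 f}{-1 + f}}$ ($D{\left(f \right)} = \sqrt{\frac{f + f}{-1 + f} + 26} = \sqrt{\frac{2 f}{-1 + f} + 26} = \sqrt{26 + \frac{2 f}{-1 + f}}$)
$\frac{1}{D{\left(O \right)} - 1890} - 2 \cdot 908 = \frac{1}{\sqrt{2} \sqrt{\frac{-13 + 14 \cdot \frac{104}{35}}{-1 + \frac{104}{35}}} - 1890} - 2 \cdot 908 = \frac{1}{\sqrt{2} \sqrt{\frac{-13 + \frac{208}{5}}{\frac{69}{35}}} - 1890} - 1816 = \frac{1}{\sqrt{2} \sqrt{\frac{35}{69} \cdot \frac{143}{5}} - 1890} - 1816 = \frac{1}{\sqrt{2} \sqrt{\frac{1001}{69}} - 1890} - 1816 = \frac{1}{\sqrt{2} \frac{\sqrt{69069}}{69} - 1890} - 1816 = \frac{1}{\frac{\sqrt{138138}}{69} - 1890} - 1816 = \frac{1}{-1890 + \frac{\sqrt{138138}}{69}} - 1816 = -1816 + \frac{1}{-1890 + \frac{\sqrt{138138}}{69}}$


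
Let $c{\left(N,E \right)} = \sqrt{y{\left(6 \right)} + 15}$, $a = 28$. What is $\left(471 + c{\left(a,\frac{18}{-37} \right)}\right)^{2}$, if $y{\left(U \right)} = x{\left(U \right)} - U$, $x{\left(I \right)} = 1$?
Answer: $\left(471 + \sqrt{10}\right)^{2} \approx 2.2483 \cdot 10^{5}$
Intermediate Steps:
$y{\left(U \right)} = 1 - U$
$c{\left(N,E \right)} = \sqrt{10}$ ($c{\left(N,E \right)} = \sqrt{\left(1 - 6\right) + 15} = \sqrt{-5 + 15} = \sqrt{10}$)
$\left(471 + c{\left(a,\frac{18}{-37} \right)}\right)^{2} = \left(471 + \sqrt{10}\right)^{2}$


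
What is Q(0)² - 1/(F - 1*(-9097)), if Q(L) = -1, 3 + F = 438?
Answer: 9531/9532 ≈ 0.99990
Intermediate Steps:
F = 435 (F = -3 + 438 = 435)
Q(0)² - 1/(F - 1*(-9097)) = (-1)² - 1/(435 - 1*(-9097)) = 1 - 1/(435 + 9097) = 1 - 1/9532 = 9531/9532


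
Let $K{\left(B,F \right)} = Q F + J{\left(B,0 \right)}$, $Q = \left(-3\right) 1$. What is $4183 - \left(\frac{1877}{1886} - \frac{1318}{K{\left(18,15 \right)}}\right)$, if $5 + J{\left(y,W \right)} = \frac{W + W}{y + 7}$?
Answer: $\frac{195938651}{47150} \approx 4155.6$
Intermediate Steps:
$J{\left(y,W \right)} = -5 + \frac{2 W}{7 + y}$ ($J{\left(y,W \right)} = -5 + \frac{W + W}{y + 7} = -5 + \frac{2 W}{7 + y}$)
$Q = -3$
$K{\left(B,F \right)} = - 3 F + \frac{-35 - 5 B}{7 + B}$ ($K{\left(B,F \right)} = - 3 F + \frac{-35 - 5 B + 2 \cdot 0}{7 + B} = - 3 F + \frac{-35 - 5 B + 0}{7 + B} = - 3 F + \frac{-35 - 5 B}{7 + B}$)
$4183 - \left(\frac{1877}{1886} - \frac{1318}{K{\left(18,15 \right)}}\right) = 4183 - \left(\frac{1877}{1886} - \frac{1318}{-5 - 45}\right) = 4183 - \left(1877 \cdot \frac{1}{1886} - \frac{1318}{-5 - 45}\right) = 4183 - \left(\frac{1877}{1886} - \frac{1318}{-50}\right) = 4183 - \left(\frac{1877}{1886} - - \frac{659}{25}\right) = 4183 - \left(\frac{1877}{1886} + \frac{659}{25}\right) = 4183 - \frac{1289799}{47150} = \frac{195938651}{47150}$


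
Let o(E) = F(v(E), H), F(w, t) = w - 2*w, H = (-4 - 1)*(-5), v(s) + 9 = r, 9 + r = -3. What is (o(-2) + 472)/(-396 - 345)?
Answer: -493/741 ≈ -0.66532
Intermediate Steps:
r = -12 (r = -9 - 3 = -12)
v(s) = -21 (v(s) = -9 - 12 = -21)
H = 25 (H = -5*(-5) = 25)
F(w, t) = -w
o(E) = 21 (o(E) = -1*(-21) = 21)
(o(-2) + 472)/(-396 - 345) = (21 + 472)/(-396 - 345) = 493/(-741) = 493*(-1/741) = -493/741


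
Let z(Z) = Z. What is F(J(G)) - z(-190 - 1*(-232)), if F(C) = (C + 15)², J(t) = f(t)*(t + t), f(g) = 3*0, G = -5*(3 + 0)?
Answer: 183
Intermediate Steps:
G = -15 (G = -5*3 = -15)
f(g) = 0
J(t) = 0 (J(t) = 0*(t + t) = 0*(2*t) = 0)
F(C) = (15 + C)²
F(J(G)) - z(-190 - 1*(-232)) = (15 + 0)² - (-190 - 1*(-232)) = 15² - (-190 + 232) = 225 - 1*42 = 225 - 42 = 183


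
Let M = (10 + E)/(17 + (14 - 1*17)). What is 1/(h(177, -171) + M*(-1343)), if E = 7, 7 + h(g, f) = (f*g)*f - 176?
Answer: 14/72433805 ≈ 1.9328e-7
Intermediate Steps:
h(g, f) = -183 + g*f² (h(g, f) = -7 + ((f*g)*f - 176) = -7 + (g*f² - 176) = -7 + (-176 + g*f²) = -183 + g*f²)
M = 17/14 (M = (10 + 7)/(17 + (14 - 1*17)) = 17/(17 + (14 - 17)) = 17/(17 - 3) = 17/14 ≈ 1.2143)
1/(h(177, -171) + M*(-1343)) = 1/((-183 + 177*(-171)²) + (17/14)*(-1343)) = 1/((-183 + 177*29241) - 22831/14) = 1/((-183 + 5175657) - 22831/14) = 1/(5175474 - 22831/14) = 1/(72433805/14) = 14/72433805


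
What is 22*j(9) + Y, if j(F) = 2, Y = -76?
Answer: -32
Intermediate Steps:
22*j(9) + Y = 22*2 - 76 = 44 - 76 = -32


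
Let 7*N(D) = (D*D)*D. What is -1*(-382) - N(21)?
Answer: -941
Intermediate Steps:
N(D) = D**3/7 (N(D) = ((D*D)*D)/7 = (D**2*D)/7 = D**3/7)
-1*(-382) - N(21) = -1*(-382) - 21**3/7 = 382 - 9261/7 = 382 - 1*1323 = 382 - 1323 = -941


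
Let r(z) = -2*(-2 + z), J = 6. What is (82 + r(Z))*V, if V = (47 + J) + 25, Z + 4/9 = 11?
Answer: 15184/3 ≈ 5061.3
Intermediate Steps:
Z = 95/9 (Z = -4/9 + 11 = 95/9 ≈ 10.556)
r(z) = 4 - 2*z
V = 78 (V = (47 + 6) + 25 = 53 + 25 = 78)
(82 + r(Z))*V = (82 + (4 - 2*95/9))*78 = (82 + (4 - 190/9))*78 = (82 - 154/9)*78 = (584/9)*78 = 15184/3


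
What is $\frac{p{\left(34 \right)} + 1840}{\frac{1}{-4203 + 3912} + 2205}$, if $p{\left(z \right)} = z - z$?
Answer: $\frac{11640}{13949} \approx 0.83447$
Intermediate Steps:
$p{\left(z \right)} = 0$
$\frac{p{\left(34 \right)} + 1840}{\frac{1}{-4203 + 3912} + 2205} = \frac{0 + 1840}{\frac{1}{-4203 + 3912} + 2205} = \frac{1840}{\frac{1}{-291} + 2205} = \frac{1840}{- \frac{1}{291} + 2205} = \frac{1840}{\frac{641654}{291}} = 1840 \cdot \frac{291}{641654} = \frac{11640}{13949}$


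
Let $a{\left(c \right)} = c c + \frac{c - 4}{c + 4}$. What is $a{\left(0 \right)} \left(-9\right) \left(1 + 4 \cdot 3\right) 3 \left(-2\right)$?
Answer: $-702$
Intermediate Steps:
$a{\left(c \right)} = c^{2} + \frac{-4 + c}{4 + c}$
$a{\left(0 \right)} \left(-9\right) \left(1 + 4 \cdot 3\right) 3 \left(-2\right) = \frac{-4 + 0 + 0^{3} + 4 \cdot 0^{2}}{4 + 0} \left(-9\right) \left(1 + 4 \cdot 3\right) 3 \left(-2\right) = \frac{-4 + 0 + 0 + 4 \cdot 0}{4} \left(-9\right) \left(1 + 12\right) \left(-6\right) = \frac{-4 + 0 + 0 + 0}{4} \left(-9\right) 13 \left(-6\right) = \frac{1}{4} \left(-4\right) \left(-9\right) 13 \left(-6\right) = \left(-1\right) \left(-9\right) 13 \left(-6\right) = 9 \cdot 13 \left(-6\right) = 117 \left(-6\right) = -702$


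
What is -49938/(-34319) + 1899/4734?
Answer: 33508697/18051794 ≈ 1.8563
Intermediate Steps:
-49938/(-34319) + 1899/4734 = -49938*(-1/34319) + 1899*(1/4734) = 49938/34319 + 211/526 = 33508697/18051794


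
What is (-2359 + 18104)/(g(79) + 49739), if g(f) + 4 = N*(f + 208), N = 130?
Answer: 3149/17409 ≈ 0.18088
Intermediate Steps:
g(f) = 27036 + 130*f (g(f) = -4 + 130*(f + 208) = -4 + 130*(208 + f) = -4 + (27040 + 130*f) = 27036 + 130*f)
(-2359 + 18104)/(g(79) + 49739) = (-2359 + 18104)/((27036 + 130*79) + 49739) = 15745/((27036 + 10270) + 49739) = 15745/(37306 + 49739) = 15745/87045 = 15745*(1/87045) = 3149/17409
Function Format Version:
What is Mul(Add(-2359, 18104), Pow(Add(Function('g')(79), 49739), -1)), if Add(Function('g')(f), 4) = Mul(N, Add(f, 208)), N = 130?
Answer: Rational(3149, 17409) ≈ 0.18088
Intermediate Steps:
Function('g')(f) = Add(27036, Mul(130, f)) (Function('g')(f) = Add(-4, Mul(130, Add(f, 208))) = Add(-4, Mul(130, Add(208, f))) = Add(-4, Add(27040, Mul(130, f))) = Add(27036, Mul(130, f)))
Mul(Add(-2359, 18104), Pow(Add(Function('g')(79), 49739), -1)) = Mul(Add(-2359, 18104), Pow(Add(Add(27036, Mul(130, 79)), 49739), -1)) = Mul(15745, Pow(Add(Add(27036, 10270), 49739), -1)) = Mul(15745, Pow(Add(37306, 49739), -1)) = Mul(15745, Pow(87045, -1)) = Mul(15745, Rational(1, 87045)) = Rational(3149, 17409)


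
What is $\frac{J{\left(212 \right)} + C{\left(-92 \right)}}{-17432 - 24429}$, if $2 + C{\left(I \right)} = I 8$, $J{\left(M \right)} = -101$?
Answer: $\frac{839}{41861} \approx 0.020043$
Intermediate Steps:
$C{\left(I \right)} = -2 + 8 I$ ($C{\left(I \right)} = -2 + I 8 = -2 + 8 I$)
$\frac{J{\left(212 \right)} + C{\left(-92 \right)}}{-17432 - 24429} = \frac{-101 + \left(-2 + 8 \left(-92\right)\right)}{-17432 - 24429} = \frac{-101 - 738}{-41861} = \left(-101 - 738\right) \left(- \frac{1}{41861}\right) = \left(-839\right) \left(- \frac{1}{41861}\right) = \frac{839}{41861}$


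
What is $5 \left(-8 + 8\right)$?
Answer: $0$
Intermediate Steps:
$5 \left(-8 + 8\right) = 5 \cdot 0 = 0$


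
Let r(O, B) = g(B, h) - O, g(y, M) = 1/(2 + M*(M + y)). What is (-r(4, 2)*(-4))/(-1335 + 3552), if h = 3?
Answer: -268/37689 ≈ -0.0071108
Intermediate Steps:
r(O, B) = 1/(11 + 3*B) - O (r(O, B) = 1/(2 + 3**2 + 3*B) - O = 1/(2 + 9 + 3*B) - O = 1/(11 + 3*B) - O)
(-r(4, 2)*(-4))/(-1335 + 3552) = (-(1 - 1*4*(11 + 3*2))/(11 + 3*2)*(-4))/(-1335 + 3552) = (-(1 - 1*4*(11 + 6))/(11 + 6)*(-4))/2217 = (-(1 - 1*4*17)/17*(-4))*(1/2217) = (-(1 - 68)/17*(-4))*(1/2217) = (-(-67)/17*(-4))*(1/2217) = (-1*(-67/17)*(-4))*(1/2217) = ((67/17)*(-4))*(1/2217) = -268/17*1/2217 = -268/37689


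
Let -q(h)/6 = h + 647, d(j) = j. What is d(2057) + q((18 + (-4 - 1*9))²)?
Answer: -1975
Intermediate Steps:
q(h) = -3882 - 6*h (q(h) = -6*(h + 647) = -6*(647 + h) = -3882 - 6*h)
d(2057) + q((18 + (-4 - 1*9))²) = 2057 + (-3882 - 6*(18 + (-4 - 1*9))²) = 2057 + (-3882 - 6*(18 + (-4 - 9))²) = 2057 + (-3882 - 6*(18 - 13)²) = 2057 + (-3882 - 6*5²) = 2057 + (-3882 - 6*25) = 2057 + (-3882 - 150) = 2057 - 4032 = -1975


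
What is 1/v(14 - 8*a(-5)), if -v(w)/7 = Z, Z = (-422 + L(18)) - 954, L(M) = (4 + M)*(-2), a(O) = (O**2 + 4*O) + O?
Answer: 1/9940 ≈ 0.00010060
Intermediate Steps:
a(O) = O**2 + 5*O
L(M) = -8 - 2*M
Z = -1420 (Z = (-422 + (-8 - 2*18)) - 954 = (-422 + (-8 - 36)) - 954 = (-422 - 44) - 954 = -466 - 954 = -1420)
v(w) = 9940 (v(w) = -7*(-1420) = 9940)
1/v(14 - 8*a(-5)) = 1/9940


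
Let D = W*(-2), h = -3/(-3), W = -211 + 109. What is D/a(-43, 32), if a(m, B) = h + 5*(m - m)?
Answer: 204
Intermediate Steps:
W = -102
h = 1 (h = -3*(-⅓) = 1)
D = 204 (D = -102*(-2) = 204)
a(m, B) = 1 (a(m, B) = 1 + 5*(m - m) = 1 + 5*0 = 1 + 0 = 1)
D/a(-43, 32) = 204/1 = 204*1 = 204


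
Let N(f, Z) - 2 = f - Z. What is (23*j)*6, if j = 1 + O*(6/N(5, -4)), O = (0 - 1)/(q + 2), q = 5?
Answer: 9798/77 ≈ 127.25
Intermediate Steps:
N(f, Z) = 2 + f - Z (N(f, Z) = 2 + (f - Z) = 2 + f - Z)
O = -⅐ (O = (0 - 1)/(5 + 2) = -1/7 = -1*⅐ = -⅐ ≈ -0.14286)
j = 71/77 (j = 1 - 6/(7*(2 + 5 - 1*(-4))) = 1 - 6/(7*(2 + 5 + 4)) = 1 - 6/(7*11) = 1 - ⅐*6/11 = 1 - 6/77 = 71/77 ≈ 0.92208)
(23*j)*6 = (23*(71/77))*6 = (1633/77)*6 = 9798/77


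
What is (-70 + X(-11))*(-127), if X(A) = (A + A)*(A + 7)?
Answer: -2286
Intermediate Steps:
X(A) = 2*A*(7 + A) (X(A) = (2*A)*(7 + A) = 2*A*(7 + A))
(-70 + X(-11))*(-127) = (-70 + 2*(-11)*(7 - 11))*(-127) = (-70 + 2*(-11)*(-4))*(-127) = (-70 + 88)*(-127) = 18*(-127) = -2286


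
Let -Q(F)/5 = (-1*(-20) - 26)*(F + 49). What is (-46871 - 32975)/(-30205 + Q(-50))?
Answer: 79846/30235 ≈ 2.6408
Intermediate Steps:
Q(F) = 1470 + 30*F (Q(F) = -5*(-1*(-20) - 26)*(F + 49) = -5*(20 - 26)*(49 + F) = -(-30)*(49 + F) = -5*(-294 - 6*F) = 1470 + 30*F)
(-46871 - 32975)/(-30205 + Q(-50)) = (-46871 - 32975)/(-30205 + (1470 + 30*(-50))) = -79846/(-30205 + (1470 - 1500)) = -79846/(-30205 - 30) = -79846/(-30235) = -79846*(-1/30235) = 79846/30235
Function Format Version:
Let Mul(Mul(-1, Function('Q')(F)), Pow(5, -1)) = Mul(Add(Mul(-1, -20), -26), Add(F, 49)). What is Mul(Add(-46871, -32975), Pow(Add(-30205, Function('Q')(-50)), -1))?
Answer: Rational(79846, 30235) ≈ 2.6408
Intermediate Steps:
Function('Q')(F) = Add(1470, Mul(30, F)) (Function('Q')(F) = Mul(-5, Mul(Add(Mul(-1, -20), -26), Add(F, 49))) = Mul(-5, Mul(Add(20, -26), Add(49, F))) = Mul(-5, Mul(-6, Add(49, F))) = Mul(-5, Add(-294, Mul(-6, F))) = Add(1470, Mul(30, F)))
Mul(Add(-46871, -32975), Pow(Add(-30205, Function('Q')(-50)), -1)) = Mul(Add(-46871, -32975), Pow(Add(-30205, Add(1470, Mul(30, -50))), -1)) = Mul(-79846, Pow(Add(-30205, Add(1470, -1500)), -1)) = Mul(-79846, Pow(Add(-30205, -30), -1)) = Mul(-79846, Pow(-30235, -1)) = Mul(-79846, Rational(-1, 30235)) = Rational(79846, 30235)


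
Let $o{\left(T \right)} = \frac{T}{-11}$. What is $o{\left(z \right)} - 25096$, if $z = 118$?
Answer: $- \frac{276174}{11} \approx -25107.0$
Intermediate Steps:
$o{\left(T \right)} = - \frac{T}{11}$ ($o{\left(T \right)} = T \left(- \frac{1}{11}\right) = - \frac{T}{11}$)
$o{\left(z \right)} - 25096 = \left(- \frac{1}{11}\right) 118 - 25096 = - \frac{118}{11} - 25096 = - \frac{276174}{11}$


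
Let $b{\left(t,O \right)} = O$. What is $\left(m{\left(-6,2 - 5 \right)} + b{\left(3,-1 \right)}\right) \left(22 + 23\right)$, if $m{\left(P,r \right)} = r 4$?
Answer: $-585$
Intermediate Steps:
$m{\left(P,r \right)} = 4 r$
$\left(m{\left(-6,2 - 5 \right)} + b{\left(3,-1 \right)}\right) \left(22 + 23\right) = \left(4 \left(2 - 5\right) - 1\right) \left(22 + 23\right) = \left(4 \left(2 - 5\right) - 1\right) 45 = \left(4 \left(-3\right) - 1\right) 45 = \left(-12 - 1\right) 45 = \left(-13\right) 45 = -585$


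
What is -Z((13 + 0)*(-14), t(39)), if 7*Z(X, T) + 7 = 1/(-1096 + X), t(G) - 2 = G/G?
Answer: 8947/8946 ≈ 1.0001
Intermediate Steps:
t(G) = 3 (t(G) = 2 + G/G = 2 + 1 = 3)
Z(X, T) = -1 + 1/(7*(-1096 + X))
-Z((13 + 0)*(-14), t(39)) = -(7673/7 - (13 + 0)*(-14))/(-1096 + (13 + 0)*(-14)) = -(7673/7 - 13*(-14))/(-1096 + 13*(-14)) = -(7673/7 - 1*(-182))/(-1096 - 182) = -(7673/7 + 182)/(-1278) = -(-1)*8947/(1278*7) = -1*(-8947/8946) = 8947/8946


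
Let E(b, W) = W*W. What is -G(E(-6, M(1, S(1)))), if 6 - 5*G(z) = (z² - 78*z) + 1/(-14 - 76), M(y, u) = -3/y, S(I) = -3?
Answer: -56431/450 ≈ -125.40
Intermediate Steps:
E(b, W) = W²
G(z) = 541/450 - z²/5 + 78*z/5 (G(z) = 6/5 - ((z² - 78*z) + 1/(-14 - 76))/5 = 6/5 - ((z² - 78*z) + 1/(-90))/5 = 6/5 - ((z² - 78*z) - 1/90)/5 = 6/5 - (-1/90 + z² - 78*z)/5 = 6/5 + (1/450 - z²/5 + 78*z/5) = 541/450 - z²/5 + 78*z/5)
-G(E(-6, M(1, S(1)))) = -(541/450 - ((-3/1)²)²/5 + 78*(-3/1)²/5) = -(541/450 - ((-3*1)²)²/5 + 78*(-3*1)²/5) = -(541/450 - ((-3)²)²/5 + (78/5)*(-3)²) = -(541/450 - ⅕*9² + (78/5)*9) = -(541/450 - ⅕*81 + 702/5) = -(541/450 - 81/5 + 702/5) = -1*56431/450 = -56431/450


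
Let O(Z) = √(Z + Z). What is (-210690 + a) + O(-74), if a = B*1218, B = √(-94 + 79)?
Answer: -210690 + 2*I*√37 + 1218*I*√15 ≈ -2.1069e+5 + 4729.5*I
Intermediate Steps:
B = I*√15 (B = √(-15) = I*√15 ≈ 3.873*I)
O(Z) = √2*√Z (O(Z) = √(2*Z) = √2*√Z)
a = 1218*I*√15 (a = (I*√15)*1218 = 1218*I*√15 ≈ 4717.3*I)
(-210690 + a) + O(-74) = (-210690 + 1218*I*√15) + √2*√(-74) = (-210690 + 1218*I*√15) + √2*(I*√74) = (-210690 + 1218*I*√15) + 2*I*√37 = -210690 + 2*I*√37 + 1218*I*√15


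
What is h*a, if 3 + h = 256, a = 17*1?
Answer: 4301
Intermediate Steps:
a = 17
h = 253 (h = -3 + 256 = 253)
h*a = 253*17 = 4301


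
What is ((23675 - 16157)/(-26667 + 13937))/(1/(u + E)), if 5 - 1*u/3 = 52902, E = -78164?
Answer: 178067589/1273 ≈ 1.3988e+5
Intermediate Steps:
u = -158691 (u = 15 - 3*52902 = 15 - 158706 = -158691)
((23675 - 16157)/(-26667 + 13937))/(1/(u + E)) = ((23675 - 16157)/(-26667 + 13937))/(1/(-158691 - 78164)) = (7518/(-12730))/(1/(-236855)) = (7518*(-1/12730))/(-1/236855) = -3759/6365*(-236855) = 178067589/1273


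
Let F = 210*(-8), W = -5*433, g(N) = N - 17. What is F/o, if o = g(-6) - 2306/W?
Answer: 3637200/47489 ≈ 76.590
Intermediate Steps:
g(N) = -17 + N
W = -2165
F = -1680
o = -47489/2165 (o = (-17 - 6) - 2306/(-2165) = -23 - 2306*(-1)/2165 = -23 - 1*(-2306/2165) = -23 + 2306/2165 = -47489/2165 ≈ -21.935)
F/o = -1680/(-47489/2165) = -1680*(-2165/47489) = 3637200/47489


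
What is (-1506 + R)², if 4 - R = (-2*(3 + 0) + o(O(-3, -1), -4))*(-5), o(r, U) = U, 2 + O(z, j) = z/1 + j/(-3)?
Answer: 2408704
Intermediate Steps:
O(z, j) = -2 + z - j/3 (O(z, j) = -2 + (z/1 + j/(-3)) = -2 + (z*1 + j*(-⅓)) = -2 + (z - j/3) = -2 + z - j/3)
R = -46 (R = 4 - (-2*(3 + 0) - 4)*(-5) = 4 - (-2*3 - 4)*(-5) = 4 - (-6 - 4)*(-5) = 4 - (-10)*(-5) = 4 - 1*50 = 4 - 50 = -46)
(-1506 + R)² = (-1506 - 46)² = (-1552)² = 2408704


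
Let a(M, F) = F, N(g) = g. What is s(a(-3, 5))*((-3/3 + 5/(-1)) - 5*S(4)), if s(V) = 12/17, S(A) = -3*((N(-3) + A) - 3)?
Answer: -432/17 ≈ -25.412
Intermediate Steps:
S(A) = 18 - 3*A (S(A) = -3*((-3 + A) - 3) = -3*(-6 + A) = 18 - 3*A)
s(V) = 12/17 (s(V) = 12*(1/17) = 12/17)
s(a(-3, 5))*((-3/3 + 5/(-1)) - 5*S(4)) = 12*((-3/3 + 5/(-1)) - 5*(18 - 3*4))/17 = 12*((-3*1/3 + 5*(-1)) - 5*(18 - 12))/17 = 12*((-1 - 5) - 5*6)/17 = 12*(-6 - 30)/17 = (12/17)*(-36) = -432/17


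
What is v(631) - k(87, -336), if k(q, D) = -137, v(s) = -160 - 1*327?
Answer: -350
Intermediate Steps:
v(s) = -487 (v(s) = -160 - 327 = -487)
v(631) - k(87, -336) = -487 - 1*(-137) = -487 + 137 = -350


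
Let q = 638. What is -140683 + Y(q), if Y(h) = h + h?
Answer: -139407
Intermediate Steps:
Y(h) = 2*h
-140683 + Y(q) = -140683 + 2*638 = -140683 + 1276 = -139407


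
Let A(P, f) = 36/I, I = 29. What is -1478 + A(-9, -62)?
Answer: -42826/29 ≈ -1476.8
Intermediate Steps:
A(P, f) = 36/29
-1478 + A(-9, -62) = -1478 + 36/29 = -42826/29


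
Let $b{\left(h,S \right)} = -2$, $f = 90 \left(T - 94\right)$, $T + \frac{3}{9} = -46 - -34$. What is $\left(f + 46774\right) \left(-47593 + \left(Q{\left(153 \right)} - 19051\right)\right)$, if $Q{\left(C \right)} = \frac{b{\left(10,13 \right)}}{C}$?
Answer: $- \frac{379351850936}{153} \approx -2.4794 \cdot 10^{9}$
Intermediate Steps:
$T = - \frac{37}{3}$ ($T = - \frac{1}{3} - 12 = - \frac{37}{3} \approx -12.333$)
$f = -9570$ ($f = 90 \left(- \frac{37}{3} - 94\right) = 90 \left(- \frac{319}{3}\right) = -9570$)
$Q{\left(C \right)} = - \frac{2}{C}$
$\left(f + 46774\right) \left(-47593 + \left(Q{\left(153 \right)} - 19051\right)\right) = \left(-9570 + 46774\right) \left(-47593 - \left(19051 + \frac{2}{153}\right)\right) = 37204 \left(-47593 - \frac{2914805}{153}\right) = 37204 \left(- \frac{10196534}{153}\right) = - \frac{379351850936}{153}$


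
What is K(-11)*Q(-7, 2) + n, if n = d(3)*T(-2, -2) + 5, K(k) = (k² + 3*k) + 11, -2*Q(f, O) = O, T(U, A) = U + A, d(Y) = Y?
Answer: -106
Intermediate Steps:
T(U, A) = A + U
Q(f, O) = -O/2
K(k) = 11 + k² + 3*k
n = -7 (n = 3*(-2 - 2) + 5 = 3*(-4) + 5 = -12 + 5 = -7)
K(-11)*Q(-7, 2) + n = (11 + (-11)² + 3*(-11))*(-½*2) - 7 = (11 + 121 - 33)*(-1) - 7 = 99*(-1) - 7 = -99 - 7 = -106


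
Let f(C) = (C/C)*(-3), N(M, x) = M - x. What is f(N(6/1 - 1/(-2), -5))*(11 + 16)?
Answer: -81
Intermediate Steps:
f(C) = -3 (f(C) = 1*(-3) = -3)
f(N(6/1 - 1/(-2), -5))*(11 + 16) = -3*(11 + 16) = -3*27 = -81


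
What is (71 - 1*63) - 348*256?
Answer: -89080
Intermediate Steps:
(71 - 1*63) - 348*256 = (71 - 63) - 89088 = 8 - 89088 = -89080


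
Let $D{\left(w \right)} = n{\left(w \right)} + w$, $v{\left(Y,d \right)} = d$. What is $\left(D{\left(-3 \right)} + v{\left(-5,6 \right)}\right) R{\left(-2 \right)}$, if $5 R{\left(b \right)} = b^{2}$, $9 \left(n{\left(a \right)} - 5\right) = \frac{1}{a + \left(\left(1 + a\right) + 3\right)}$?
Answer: $\frac{286}{45} \approx 6.3556$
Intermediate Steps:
$n{\left(a \right)} = 5 + \frac{1}{9 \left(4 + 2 a\right)}$ ($n{\left(a \right)} = 5 + \frac{1}{9 \left(a + \left(\left(1 + a\right) + 3\right)\right)} = 5 + \frac{1}{9 \left(a + \left(4 + a\right)\right)} = 5 + \frac{1}{9 \left(4 + 2 a\right)}$)
$D{\left(w \right)} = w + \frac{181 + 90 w}{18 \left(2 + w\right)}$ ($D{\left(w \right)} = \frac{181 + 90 w}{18 \left(2 + w\right)} + w = w + \frac{181 + 90 w}{18 \left(2 + w\right)}$)
$R{\left(b \right)} = \frac{b^{2}}{5}$
$\left(D{\left(-3 \right)} + v{\left(-5,6 \right)}\right) R{\left(-2 \right)} = \left(\frac{\frac{181}{18} + \left(-3\right)^{2} + 7 \left(-3\right)}{2 - 3} + 6\right) \frac{\left(-2\right)^{2}}{5} = \left(\frac{\frac{181}{18} + 9 - 21}{-1} + 6\right) \frac{1}{5} \cdot 4 = \left(\left(-1\right) \left(- \frac{35}{18}\right) + 6\right) \frac{4}{5} = \left(\frac{35}{18} + 6\right) \frac{4}{5} = \frac{143}{18} \cdot \frac{4}{5} = \frac{286}{45}$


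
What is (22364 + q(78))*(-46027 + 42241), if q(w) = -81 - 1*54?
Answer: -84158994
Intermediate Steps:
q(w) = -135 (q(w) = -81 - 54 = -135)
(22364 + q(78))*(-46027 + 42241) = (22364 - 135)*(-46027 + 42241) = 22229*(-3786) = -84158994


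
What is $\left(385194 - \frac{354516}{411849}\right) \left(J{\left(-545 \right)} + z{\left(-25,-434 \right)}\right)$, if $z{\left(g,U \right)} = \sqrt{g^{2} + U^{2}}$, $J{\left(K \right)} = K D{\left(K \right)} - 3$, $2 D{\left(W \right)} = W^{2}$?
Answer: $- \frac{4280109023264669815}{137283} + \frac{52880469730 \sqrt{188981}}{137283} \approx -3.1177 \cdot 10^{13}$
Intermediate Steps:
$D{\left(W \right)} = \frac{W^{2}}{2}$
$J{\left(K \right)} = -3 + \frac{K^{3}}{2}$ ($J{\left(K \right)} = K \frac{K^{2}}{2} - 3 = \frac{K^{3}}{2} - 3 = -3 + \frac{K^{3}}{2}$)
$z{\left(g,U \right)} = \sqrt{U^{2} + g^{2}}$
$\left(385194 - \frac{354516}{411849}\right) \left(J{\left(-545 \right)} + z{\left(-25,-434 \right)}\right) = \left(385194 - \frac{354516}{411849}\right) \left(\left(-3 + \frac{\left(-545\right)^{3}}{2}\right) + \sqrt{\left(-434\right)^{2} + \left(-25\right)^{2}}\right) = \left(385194 - \frac{118172}{137283}\right) \left(\left(-3 + \frac{1}{2} \left(-161878625\right)\right) + \sqrt{188356 + 625}\right) = \left(385194 - \frac{118172}{137283}\right) \left(\left(-3 - \frac{161878625}{2}\right) + \sqrt{188981}\right) = \frac{52880469730 \left(- \frac{161878631}{2} + \sqrt{188981}\right)}{137283} = - \frac{4280109023264669815}{137283} + \frac{52880469730 \sqrt{188981}}{137283}$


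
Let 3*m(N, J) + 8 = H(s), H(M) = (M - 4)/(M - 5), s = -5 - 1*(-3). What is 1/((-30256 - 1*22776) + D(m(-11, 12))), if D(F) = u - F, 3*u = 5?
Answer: -21/1113587 ≈ -1.8858e-5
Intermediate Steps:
s = -2 (s = -5 + 3 = -2)
H(M) = (-4 + M)/(-5 + M)
m(N, J) = -50/21 (m(N, J) = -8/3 + ((-4 - 2)/(-5 - 2))/3 = -8/3 + (-6/(-7))/3 = -8/3 + (-⅐*(-6))/3 = -8/3 + (⅓)*(6/7) = -8/3 + 2/7 = -50/21)
u = 5/3 (u = (⅓)*5 = 5/3 ≈ 1.6667)
D(F) = 5/3 - F
1/((-30256 - 1*22776) + D(m(-11, 12))) = 1/((-30256 - 1*22776) + (5/3 - 1*(-50/21))) = 1/((-30256 - 22776) + (5/3 + 50/21)) = 1/(-53032 + 85/21) = 1/(-1113587/21) = -21/1113587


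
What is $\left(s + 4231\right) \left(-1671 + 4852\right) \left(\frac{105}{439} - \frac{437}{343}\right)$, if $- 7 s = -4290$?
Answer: $- \frac{16807322447276}{1054039} \approx -1.5946 \cdot 10^{7}$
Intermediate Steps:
$s = \frac{4290}{7}$ ($s = \left(- \frac{1}{7}\right) \left(-4290\right) = \frac{4290}{7} \approx 612.86$)
$\left(s + 4231\right) \left(-1671 + 4852\right) \left(\frac{105}{439} - \frac{437}{343}\right) = \left(\frac{4290}{7} + 4231\right) \left(-1671 + 4852\right) \left(\frac{105}{439} - \frac{437}{343}\right) = \frac{33907}{7} \cdot 3181 \left(105 \cdot \frac{1}{439} - \frac{437}{343}\right) = \frac{107858167 \left(\frac{105}{439} - \frac{437}{343}\right)}{7} = \frac{107858167}{7} \left(- \frac{155828}{150577}\right) = - \frac{16807322447276}{1054039}$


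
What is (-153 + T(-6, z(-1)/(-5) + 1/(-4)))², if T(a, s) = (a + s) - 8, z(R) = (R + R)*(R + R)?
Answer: 11296321/400 ≈ 28241.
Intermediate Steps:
z(R) = 4*R² (z(R) = (2*R)*(2*R) = 4*R²)
T(a, s) = -8 + a + s
(-153 + T(-6, z(-1)/(-5) + 1/(-4)))² = (-153 + (-8 - 6 + ((4*(-1)²)/(-5) + 1/(-4))))² = (-153 + (-8 - 6 + ((4*1)*(-⅕) + 1*(-¼))))² = (-153 + (-8 - 6 + (4*(-⅕) - ¼)))² = (-153 + (-8 - 6 + (-⅘ - ¼)))² = (-153 + (-8 - 6 - 21/20))² = (-153 - 301/20)² = (-3361/20)² = 11296321/400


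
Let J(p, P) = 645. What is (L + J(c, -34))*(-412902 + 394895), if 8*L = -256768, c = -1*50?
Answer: 566338157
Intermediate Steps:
c = -50
L = -32096 (L = (⅛)*(-256768) = -32096)
(L + J(c, -34))*(-412902 + 394895) = (-32096 + 645)*(-412902 + 394895) = -31451*(-18007) = 566338157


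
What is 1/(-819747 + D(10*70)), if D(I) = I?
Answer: -1/819047 ≈ -1.2209e-6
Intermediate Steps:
1/(-819747 + D(10*70)) = 1/(-819747 + 10*70) = 1/(-819747 + 700) = 1/(-819047) = -1/819047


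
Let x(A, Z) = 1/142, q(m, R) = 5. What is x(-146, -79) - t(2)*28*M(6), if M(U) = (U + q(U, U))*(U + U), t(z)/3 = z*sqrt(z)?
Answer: 1/142 - 22176*sqrt(2) ≈ -31362.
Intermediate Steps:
t(z) = 3*z**(3/2) (t(z) = 3*(z*sqrt(z)) = 3*z**(3/2))
M(U) = 2*U*(5 + U) (M(U) = (U + 5)*(U + U) = (5 + U)*(2*U) = 2*U*(5 + U))
x(A, Z) = 1/142
x(-146, -79) - t(2)*28*M(6) = 1/142 - (3*2**(3/2))*28*2*6*(5 + 6) = 1/142 - (3*(2*sqrt(2)))*28*2*6*11 = 1/142 - (6*sqrt(2))*28*132 = 1/142 - 168*sqrt(2)*132 = 1/142 - 22176*sqrt(2)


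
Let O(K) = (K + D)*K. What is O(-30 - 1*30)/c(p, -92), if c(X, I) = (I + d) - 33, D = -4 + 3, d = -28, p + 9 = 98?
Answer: -1220/51 ≈ -23.922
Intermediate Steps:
p = 89 (p = -9 + 98 = 89)
D = -1
c(X, I) = -61 + I (c(X, I) = (I - 28) - 33 = (-28 + I) - 33 = -61 + I)
O(K) = K*(-1 + K) (O(K) = (K - 1)*K = (-1 + K)*K = K*(-1 + K))
O(-30 - 1*30)/c(p, -92) = ((-30 - 1*30)*(-1 + (-30 - 1*30)))/(-61 - 92) = ((-30 - 30)*(-1 + (-30 - 30)))/(-153) = -60*(-1 - 60)*(-1/153) = -60*(-61)*(-1/153) = 3660*(-1/153) = -1220/51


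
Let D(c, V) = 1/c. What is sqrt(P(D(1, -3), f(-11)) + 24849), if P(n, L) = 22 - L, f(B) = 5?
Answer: sqrt(24866) ≈ 157.69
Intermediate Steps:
sqrt(P(D(1, -3), f(-11)) + 24849) = sqrt((22 - 1*5) + 24849) = sqrt((22 - 5) + 24849) = sqrt(17 + 24849) = sqrt(24866)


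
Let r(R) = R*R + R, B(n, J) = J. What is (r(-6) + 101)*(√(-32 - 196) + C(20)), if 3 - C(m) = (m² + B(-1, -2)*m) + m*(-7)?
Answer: -28427 + 262*I*√57 ≈ -28427.0 + 1978.1*I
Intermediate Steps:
C(m) = 3 - m² + 9*m (C(m) = 3 - ((m² - 2*m) + m*(-7)) = 3 - ((m² - 2*m) - 7*m) = 3 - (m² - 9*m) = 3 + (-m² + 9*m) = 3 - m² + 9*m)
r(R) = R + R² (r(R) = R² + R = R + R²)
(r(-6) + 101)*(√(-32 - 196) + C(20)) = (-6*(1 - 6) + 101)*(√(-32 - 196) + (3 - 1*20² + 9*20)) = (-6*(-5) + 101)*(√(-228) + (3 - 1*400 + 180)) = (30 + 101)*(2*I*√57 + (3 - 400 + 180)) = 131*(2*I*√57 - 217) = 131*(-217 + 2*I*√57) = -28427 + 262*I*√57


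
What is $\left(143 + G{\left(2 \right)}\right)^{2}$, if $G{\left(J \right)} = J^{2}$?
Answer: $21609$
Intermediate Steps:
$\left(143 + G{\left(2 \right)}\right)^{2} = \left(143 + 2^{2}\right)^{2} = \left(143 + 4\right)^{2} = 147^{2} = 21609$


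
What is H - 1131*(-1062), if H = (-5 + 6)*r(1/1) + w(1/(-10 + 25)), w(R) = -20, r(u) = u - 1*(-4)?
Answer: 1201107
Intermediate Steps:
r(u) = 4 + u (r(u) = u + 4 = 4 + u)
H = -15 (H = (-5 + 6)*(4 + 1/1) - 20 = 1*(4 + 1) - 20 = 1*5 - 20 = 5 - 20 = -15)
H - 1131*(-1062) = -15 - 1131*(-1062) = -15 + 1201122 = 1201107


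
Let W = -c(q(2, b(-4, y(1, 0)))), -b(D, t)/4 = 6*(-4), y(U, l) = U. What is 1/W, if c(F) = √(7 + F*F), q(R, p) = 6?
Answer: -√43/43 ≈ -0.15250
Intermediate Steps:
b(D, t) = 96 (b(D, t) = -24*(-4) = -4*(-24) = 96)
c(F) = √(7 + F²)
W = -√43 (W = -√(7 + 6²) = -√(7 + 36) = -√43 ≈ -6.5574)
1/W = 1/(-√43) = -√43/43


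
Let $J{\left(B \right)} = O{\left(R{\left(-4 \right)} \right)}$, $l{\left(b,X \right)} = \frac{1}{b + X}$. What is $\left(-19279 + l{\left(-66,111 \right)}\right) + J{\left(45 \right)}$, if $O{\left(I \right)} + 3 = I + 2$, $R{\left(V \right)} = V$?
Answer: $- \frac{867779}{45} \approx -19284.0$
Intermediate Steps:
$l{\left(b,X \right)} = \frac{1}{X + b}$
$O{\left(I \right)} = -1 + I$ ($O{\left(I \right)} = -3 + \left(I + 2\right) = -3 + \left(2 + I\right) = -1 + I$)
$J{\left(B \right)} = -5$ ($J{\left(B \right)} = -1 - 4 = -5$)
$\left(-19279 + l{\left(-66,111 \right)}\right) + J{\left(45 \right)} = \left(-19279 + \frac{1}{111 - 66}\right) - 5 = \left(-19279 + \frac{1}{45}\right) - 5 = - \frac{867554}{45} - 5 = - \frac{867779}{45}$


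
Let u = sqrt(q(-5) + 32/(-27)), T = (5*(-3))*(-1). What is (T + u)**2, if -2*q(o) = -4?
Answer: (135 + sqrt(66))**2/81 ≈ 252.90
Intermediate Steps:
q(o) = 2 (q(o) = -1/2*(-4) = 2)
T = 15 (T = -15*(-1) = 15)
u = sqrt(66)/9 (u = sqrt(2 + 32/(-27)) = sqrt(2 + 32*(-1/27)) = sqrt(2 - 32/27) = sqrt(22/27) = sqrt(66)/9 ≈ 0.90267)
(T + u)**2 = (15 + sqrt(66)/9)**2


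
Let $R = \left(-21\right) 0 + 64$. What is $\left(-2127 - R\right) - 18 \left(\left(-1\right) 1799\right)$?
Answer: $30191$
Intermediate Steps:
$R = 64$ ($R = 0 + 64 = 64$)
$\left(-2127 - R\right) - 18 \left(\left(-1\right) 1799\right) = \left(-2127 - 64\right) - 18 \left(\left(-1\right) 1799\right) = \left(-2127 - 64\right) - -32382 = -2191 + 32382 = 30191$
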